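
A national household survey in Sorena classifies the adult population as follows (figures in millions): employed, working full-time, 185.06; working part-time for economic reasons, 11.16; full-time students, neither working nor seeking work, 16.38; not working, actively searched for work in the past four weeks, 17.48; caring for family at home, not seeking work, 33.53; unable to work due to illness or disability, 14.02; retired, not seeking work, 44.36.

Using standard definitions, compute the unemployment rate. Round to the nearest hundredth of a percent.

Unemployment rate ≈ 8.18%.

Employed = 185.06 + 11.16 = 196.22 million (anyone who worked, including part-time for economic reasons, counts as employed).
Unemployed = 17.48 million.
Labor force = 196.22 + 17.48 = 213.70 million.
Unemployment rate = 17.48 / 213.70 = 8.18%.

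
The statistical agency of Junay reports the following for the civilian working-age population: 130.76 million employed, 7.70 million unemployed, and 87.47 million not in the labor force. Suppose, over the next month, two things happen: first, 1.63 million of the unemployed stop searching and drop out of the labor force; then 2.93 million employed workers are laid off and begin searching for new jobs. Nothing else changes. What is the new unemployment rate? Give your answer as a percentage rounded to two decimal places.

New unemployment rate ≈ 6.58%.

Initially, labor force = 130.76 + 7.70 = 138.46 million, so u = 7.70/138.46 = 5.56%.
After the first change, unemployed and labor force both fall by 1.63 → E = 130.76, U = 6.07, labor force = 136.83 million.
After the second change, employed falls and unemployed rises by 2.93; labor force unchanged → E = 127.83, U = 9.00, labor force = 136.83 million.
New unemployment rate = 9.00 / 136.83 = 6.58%.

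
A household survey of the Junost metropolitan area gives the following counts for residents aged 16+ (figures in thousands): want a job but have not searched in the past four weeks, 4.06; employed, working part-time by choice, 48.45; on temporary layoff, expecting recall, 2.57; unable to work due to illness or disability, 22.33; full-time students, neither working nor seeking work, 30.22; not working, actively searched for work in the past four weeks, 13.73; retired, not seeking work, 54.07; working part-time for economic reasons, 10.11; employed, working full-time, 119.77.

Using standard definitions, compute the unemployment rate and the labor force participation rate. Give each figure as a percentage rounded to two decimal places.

Employed = 48.45 + 10.11 + 119.77 = 178.33 thousand (anyone who worked, including part-time for economic reasons, counts as employed).
Unemployed = 2.57 + 13.73 = 16.30 thousand (jobless and actively searching, or on temporary layoff).
Labor force = 178.33 + 16.30 = 194.63 thousand.
Not in labor force = 4.06 + 22.33 + 30.22 + 54.07 = 110.68 thousand (those not working and not actively searching are outside the labor force — including those who want a job but have given up searching).
Civilian working-age population = 194.63 + 110.68 = 305.31 thousand.
Unemployment rate = 16.30 / 194.63 = 8.37%.
Labor force participation rate = 194.63 / 305.31 = 63.75%.

Unemployment rate ≈ 8.37%; labor force participation rate ≈ 63.75%.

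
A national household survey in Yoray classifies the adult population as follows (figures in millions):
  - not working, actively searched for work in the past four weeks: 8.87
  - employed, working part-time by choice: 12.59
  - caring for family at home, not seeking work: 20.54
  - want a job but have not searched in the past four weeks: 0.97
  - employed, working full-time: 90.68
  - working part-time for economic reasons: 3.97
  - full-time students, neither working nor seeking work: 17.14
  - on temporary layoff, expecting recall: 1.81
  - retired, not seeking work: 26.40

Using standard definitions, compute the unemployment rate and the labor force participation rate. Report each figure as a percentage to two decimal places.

Employed = 12.59 + 90.68 + 3.97 = 107.24 million (anyone who worked, including part-time for economic reasons, counts as employed).
Unemployed = 8.87 + 1.81 = 10.68 million (jobless and actively searching, or on temporary layoff).
Labor force = 107.24 + 10.68 = 117.92 million.
Not in labor force = 20.54 + 0.97 + 17.14 + 26.40 = 65.05 million (those not working and not actively searching are outside the labor force — including those who want a job but have given up searching).
Civilian working-age population = 117.92 + 65.05 = 182.97 million.
Unemployment rate = 10.68 / 117.92 = 9.06%.
Labor force participation rate = 117.92 / 182.97 = 64.45%.

Unemployment rate ≈ 9.06%; labor force participation rate ≈ 64.45%.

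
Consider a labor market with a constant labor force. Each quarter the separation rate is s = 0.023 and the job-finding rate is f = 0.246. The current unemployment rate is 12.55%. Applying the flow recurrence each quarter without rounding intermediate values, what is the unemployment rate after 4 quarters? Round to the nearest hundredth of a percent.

With a fixed labor force, u_{t+1} = u_t + s·(1−u_t) − f·u_t = u_t·(1−s−f) + s.
Here 1−s−f = 0.731 and s = 0.023.
u_1 = 0.125500 × 0.731 + 0.023 = 0.114740.
u_2 = 0.114740 × 0.731 + 0.023 = 0.106875.
u_3 = 0.106875 × 0.731 + 0.023 = 0.101126.
u_4 = 0.101126 × 0.731 + 0.023 = 0.096923.

Unemployment rate after four quarters ≈ 9.69%.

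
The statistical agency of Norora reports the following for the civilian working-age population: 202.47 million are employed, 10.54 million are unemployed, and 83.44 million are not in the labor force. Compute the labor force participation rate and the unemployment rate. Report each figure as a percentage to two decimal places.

Labor force participation rate ≈ 71.85%; unemployment rate ≈ 4.95%.

Labor force = employed + unemployed = 202.47 + 10.54 = 213.01 million.
Working-age population = 213.01 + 83.44 = 296.45 million.
Unemployment rate = 10.54 / 213.01 = 4.95%.
Labor force participation rate = 213.01 / 296.45 = 71.85%.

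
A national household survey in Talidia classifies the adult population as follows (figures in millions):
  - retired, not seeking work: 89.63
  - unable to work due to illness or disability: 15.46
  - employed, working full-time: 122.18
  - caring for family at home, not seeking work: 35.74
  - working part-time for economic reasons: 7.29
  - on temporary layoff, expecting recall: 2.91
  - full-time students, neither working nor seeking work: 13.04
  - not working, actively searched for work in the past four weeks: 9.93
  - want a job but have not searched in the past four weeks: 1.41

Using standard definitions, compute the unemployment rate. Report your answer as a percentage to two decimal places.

Unemployment rate ≈ 9.02%.

Employed = 122.18 + 7.29 = 129.47 million (anyone who worked, including part-time for economic reasons, counts as employed).
Unemployed = 2.91 + 9.93 = 12.84 million (jobless and actively searching, or on temporary layoff).
Labor force = 129.47 + 12.84 = 142.31 million.
Unemployment rate = 12.84 / 142.31 = 9.02%.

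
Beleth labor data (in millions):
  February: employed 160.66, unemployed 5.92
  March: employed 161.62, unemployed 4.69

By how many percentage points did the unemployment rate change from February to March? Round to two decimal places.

The unemployment rate changed by −0.73 percentage points.

February: labor force = 160.66 + 5.92 = 166.58; u = 5.92/166.58 = 3.55%.
March: labor force = 161.62 + 4.69 = 166.31; u = 4.69/166.31 = 2.82%.
Change = 2.82% − 3.55% = −0.73 pp.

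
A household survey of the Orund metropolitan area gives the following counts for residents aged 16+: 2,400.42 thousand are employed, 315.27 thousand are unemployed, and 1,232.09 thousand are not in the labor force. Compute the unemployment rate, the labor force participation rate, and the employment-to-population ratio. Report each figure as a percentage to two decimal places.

Unemployment rate ≈ 11.61%; labor force participation rate ≈ 68.79%; employment-population ratio ≈ 60.80%.

Labor force = employed + unemployed = 2,400.42 + 315.27 = 2,715.69 thousand.
Working-age population = 2,715.69 + 1,232.09 = 3,947.78 thousand.
Unemployment rate = 315.27 / 2,715.69 = 11.61%.
Labor force participation rate = 2,715.69 / 3,947.78 = 68.79%.
Employment-population ratio = 2,400.42 / 3,947.78 = 60.80%.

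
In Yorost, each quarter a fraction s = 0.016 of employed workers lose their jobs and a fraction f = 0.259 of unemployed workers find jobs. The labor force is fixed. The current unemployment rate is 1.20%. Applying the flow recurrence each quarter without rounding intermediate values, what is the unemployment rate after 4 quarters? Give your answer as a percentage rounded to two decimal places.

With a fixed labor force, u_{t+1} = u_t + s·(1−u_t) − f·u_t = u_t·(1−s−f) + s.
Here 1−s−f = 0.725 and s = 0.016.
u_1 = 0.012000 × 0.725 + 0.016 = 0.024700.
u_2 = 0.024700 × 0.725 + 0.016 = 0.033908.
u_3 = 0.033908 × 0.725 + 0.016 = 0.040583.
u_4 = 0.040583 × 0.725 + 0.016 = 0.045423.

Unemployment rate after four quarters ≈ 4.54%.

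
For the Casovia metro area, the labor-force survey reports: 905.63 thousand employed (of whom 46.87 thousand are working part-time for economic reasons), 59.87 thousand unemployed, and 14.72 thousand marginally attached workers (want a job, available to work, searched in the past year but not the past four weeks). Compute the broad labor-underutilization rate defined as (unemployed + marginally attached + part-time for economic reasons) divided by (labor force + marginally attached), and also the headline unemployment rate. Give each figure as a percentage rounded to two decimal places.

Broad underutilization rate ≈ 12.39%; headline unemployment rate ≈ 6.20%.

Labor force = 905.63 + 59.87 = 965.50 thousand.
Numerator = 59.87 + 14.72 + 46.87 = 121.46 thousand.
Denominator = 965.50 + 14.72 = 980.22 thousand.
Broad rate = 121.46 / 980.22 = 12.39%.
Headline unemployment rate = 59.87 / 965.50 = 6.20%.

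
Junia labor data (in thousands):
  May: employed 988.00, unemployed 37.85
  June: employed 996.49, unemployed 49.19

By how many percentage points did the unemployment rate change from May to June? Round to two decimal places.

May: labor force = 988.00 + 37.85 = 1,025.85; u = 37.85/1,025.85 = 3.69%.
June: labor force = 996.49 + 49.19 = 1,045.68; u = 49.19/1,045.68 = 4.70%.
Change = 4.70% − 3.69% = +1.01 pp.

The unemployment rate changed by +1.01 percentage points.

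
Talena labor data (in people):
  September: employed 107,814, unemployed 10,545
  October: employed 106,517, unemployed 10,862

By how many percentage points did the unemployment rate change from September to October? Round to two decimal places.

September: labor force = 107,814 + 10,545 = 118,359; u = 10,545/118,359 = 8.91%.
October: labor force = 106,517 + 10,862 = 117,379; u = 10,862/117,379 = 9.25%.
Change = 9.25% − 8.91% = +0.34 pp.

The unemployment rate changed by +0.34 percentage points.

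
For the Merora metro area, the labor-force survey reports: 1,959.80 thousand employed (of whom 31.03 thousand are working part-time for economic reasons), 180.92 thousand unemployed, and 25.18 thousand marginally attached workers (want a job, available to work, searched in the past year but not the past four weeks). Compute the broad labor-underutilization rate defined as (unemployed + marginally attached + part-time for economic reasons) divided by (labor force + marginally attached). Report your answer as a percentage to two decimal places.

Labor force = 1,959.80 + 180.92 = 2,140.72 thousand.
Numerator = 180.92 + 25.18 + 31.03 = 237.13 thousand.
Denominator = 2,140.72 + 25.18 = 2,165.90 thousand.
Broad rate = 237.13 / 2,165.90 = 10.95%.

Broad underutilization rate ≈ 10.95%.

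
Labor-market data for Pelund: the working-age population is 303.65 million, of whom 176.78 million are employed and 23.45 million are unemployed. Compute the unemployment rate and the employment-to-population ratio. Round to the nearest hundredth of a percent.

Labor force = employed + unemployed = 176.78 + 23.45 = 200.23 million.
Unemployment rate = 23.45 / 200.23 = 11.71%.
Employment-population ratio = 176.78 / 303.65 = 58.22%.

Unemployment rate ≈ 11.71%; employment-population ratio ≈ 58.22%.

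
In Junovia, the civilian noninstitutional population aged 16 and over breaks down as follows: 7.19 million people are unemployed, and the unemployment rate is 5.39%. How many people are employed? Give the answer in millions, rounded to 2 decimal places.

About 126.21 million are employed.

Labor force = U / u = 7.19 / 0.0539 ≈ 133.40 million.
Employed = labor force − unemployed = 133.40 − 7.19 = 126.21 million.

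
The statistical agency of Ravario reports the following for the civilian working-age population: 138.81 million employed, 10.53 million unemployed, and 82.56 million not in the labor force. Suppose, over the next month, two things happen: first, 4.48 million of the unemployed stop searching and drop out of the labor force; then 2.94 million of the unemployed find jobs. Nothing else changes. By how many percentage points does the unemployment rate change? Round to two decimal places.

Initially, labor force = 138.81 + 10.53 = 149.34 million, so u = 10.53/149.34 = 7.05%.
After the first change, unemployed and labor force both fall by 4.48 → E = 138.81, U = 6.05, labor force = 144.86 million.
After the second change, unemployed falls and employed rises by 2.94; labor force unchanged → E = 141.75, U = 3.11, labor force = 144.86 million.
New unemployment rate = 3.11 / 144.86 = 2.15%.
Change = 2.15% − 7.05% = −4.90 percentage points.

The unemployment rate changes by −4.90 percentage points.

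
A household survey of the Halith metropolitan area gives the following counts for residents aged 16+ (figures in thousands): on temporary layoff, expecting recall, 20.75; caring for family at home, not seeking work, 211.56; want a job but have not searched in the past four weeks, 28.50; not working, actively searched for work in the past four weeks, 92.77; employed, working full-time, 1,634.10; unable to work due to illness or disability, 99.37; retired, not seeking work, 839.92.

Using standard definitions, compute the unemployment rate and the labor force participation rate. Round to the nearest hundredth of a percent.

Unemployment rate ≈ 6.50%; labor force participation rate ≈ 59.71%.

Employed = 1,634.10 thousand.
Unemployed = 20.75 + 92.77 = 113.52 thousand (jobless and actively searching, or on temporary layoff).
Labor force = 1,634.10 + 113.52 = 1,747.62 thousand.
Not in labor force = 211.56 + 28.50 + 99.37 + 839.92 = 1,179.35 thousand (those not working and not actively searching are outside the labor force — including those who want a job but have given up searching).
Civilian working-age population = 1,747.62 + 1,179.35 = 2,926.97 thousand.
Unemployment rate = 113.52 / 1,747.62 = 6.50%.
Labor force participation rate = 1,747.62 / 2,926.97 = 59.71%.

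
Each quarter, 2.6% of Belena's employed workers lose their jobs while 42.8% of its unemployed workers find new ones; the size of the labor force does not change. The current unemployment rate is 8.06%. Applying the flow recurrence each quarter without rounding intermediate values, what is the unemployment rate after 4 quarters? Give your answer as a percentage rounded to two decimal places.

With a fixed labor force, u_{t+1} = u_t + s·(1−u_t) − f·u_t = u_t·(1−s−f) + s.
Here 1−s−f = 0.546 and s = 0.026.
u_1 = 0.080600 × 0.546 + 0.026 = 0.070008.
u_2 = 0.070008 × 0.546 + 0.026 = 0.064224.
u_3 = 0.064224 × 0.546 + 0.026 = 0.061066.
u_4 = 0.061066 × 0.546 + 0.026 = 0.059342.

Unemployment rate after four quarters ≈ 5.93%.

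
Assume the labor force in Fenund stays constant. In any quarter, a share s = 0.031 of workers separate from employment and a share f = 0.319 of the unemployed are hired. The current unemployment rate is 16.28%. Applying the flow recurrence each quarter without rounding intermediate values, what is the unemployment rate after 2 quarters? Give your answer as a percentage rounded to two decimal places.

Unemployment rate after two quarters ≈ 11.99%.

With a fixed labor force, u_{t+1} = u_t + s·(1−u_t) − f·u_t = u_t·(1−s−f) + s.
Here 1−s−f = 0.650 and s = 0.031.
u_1 = 0.162800 × 0.650 + 0.031 = 0.136820.
u_2 = 0.136820 × 0.650 + 0.031 = 0.119933.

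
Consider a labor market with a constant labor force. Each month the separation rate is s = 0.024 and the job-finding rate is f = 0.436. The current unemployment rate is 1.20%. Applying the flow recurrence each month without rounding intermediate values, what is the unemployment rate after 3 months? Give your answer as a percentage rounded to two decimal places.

With a fixed labor force, u_{t+1} = u_t + s·(1−u_t) − f·u_t = u_t·(1−s−f) + s.
Here 1−s−f = 0.540 and s = 0.024.
u_1 = 0.012000 × 0.540 + 0.024 = 0.030480.
u_2 = 0.030480 × 0.540 + 0.024 = 0.040459.
u_3 = 0.040459 × 0.540 + 0.024 = 0.045848.

Unemployment rate after three months ≈ 4.58%.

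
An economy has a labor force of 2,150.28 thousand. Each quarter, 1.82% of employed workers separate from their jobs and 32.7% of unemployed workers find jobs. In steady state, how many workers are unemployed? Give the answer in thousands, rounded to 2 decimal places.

About 113.37 thousand are unemployed in steady state.

Steady-state unemployment rate u* = s/(s+f) = 1.82/(1.82+32.7) = 0.052723.
Unemployed = u* × labor force = 0.052723 × 2,150.28 ≈ 113.37 thousand.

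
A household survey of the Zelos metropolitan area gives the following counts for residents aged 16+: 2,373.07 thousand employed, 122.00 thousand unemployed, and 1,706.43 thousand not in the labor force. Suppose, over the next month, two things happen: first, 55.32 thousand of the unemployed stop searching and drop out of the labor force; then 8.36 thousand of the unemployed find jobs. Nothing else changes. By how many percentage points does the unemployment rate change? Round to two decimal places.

The unemployment rate changes by −2.50 percentage points.

Initially, labor force = 2,373.07 + 122.00 = 2,495.07 thousand, so u = 122.00/2,495.07 = 4.89%.
After the first change, unemployed and labor force both fall by 55.32 → E = 2,373.07, U = 66.68, labor force = 2,439.75 thousand.
After the second change, unemployed falls and employed rises by 8.36; labor force unchanged → E = 2,381.43, U = 58.32, labor force = 2,439.75 thousand.
New unemployment rate = 58.32 / 2,439.75 = 2.39%.
Change = 2.39% − 4.89% = −2.50 percentage points.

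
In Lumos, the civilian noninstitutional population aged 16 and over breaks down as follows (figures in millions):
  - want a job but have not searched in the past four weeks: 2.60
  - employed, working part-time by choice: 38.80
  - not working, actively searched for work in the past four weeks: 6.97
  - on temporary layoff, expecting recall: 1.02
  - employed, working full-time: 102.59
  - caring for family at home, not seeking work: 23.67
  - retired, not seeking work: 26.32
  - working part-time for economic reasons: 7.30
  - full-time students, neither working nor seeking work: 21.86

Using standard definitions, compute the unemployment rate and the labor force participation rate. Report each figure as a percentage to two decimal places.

Unemployment rate ≈ 5.10%; labor force participation rate ≈ 67.79%.

Employed = 38.80 + 102.59 + 7.30 = 148.69 million (anyone who worked, including part-time for economic reasons, counts as employed).
Unemployed = 6.97 + 1.02 = 7.99 million (jobless and actively searching, or on temporary layoff).
Labor force = 148.69 + 7.99 = 156.68 million.
Not in labor force = 2.60 + 23.67 + 26.32 + 21.86 = 74.45 million (those not working and not actively searching are outside the labor force — including those who want a job but have given up searching).
Civilian working-age population = 156.68 + 74.45 = 231.13 million.
Unemployment rate = 7.99 / 156.68 = 5.10%.
Labor force participation rate = 156.68 / 231.13 = 67.79%.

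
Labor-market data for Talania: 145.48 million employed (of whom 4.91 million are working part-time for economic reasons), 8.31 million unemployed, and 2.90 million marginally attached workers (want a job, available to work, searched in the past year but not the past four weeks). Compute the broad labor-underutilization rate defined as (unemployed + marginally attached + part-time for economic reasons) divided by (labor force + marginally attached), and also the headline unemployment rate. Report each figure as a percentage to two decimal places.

Broad underutilization rate ≈ 10.29%; headline unemployment rate ≈ 5.40%.

Labor force = 145.48 + 8.31 = 153.79 million.
Numerator = 8.31 + 2.90 + 4.91 = 16.12 million.
Denominator = 153.79 + 2.90 = 156.69 million.
Broad rate = 16.12 / 156.69 = 10.29%.
Headline unemployment rate = 8.31 / 153.79 = 5.40%.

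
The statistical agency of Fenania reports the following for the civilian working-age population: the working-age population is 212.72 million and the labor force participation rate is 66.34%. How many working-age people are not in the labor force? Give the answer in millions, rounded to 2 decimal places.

About 71.60 million are not in the labor force.

Share not in the labor force = 1 − 0.6634 = 0.3366.
Not in labor force = 0.3366 × 212.72 ≈ 71.60 million.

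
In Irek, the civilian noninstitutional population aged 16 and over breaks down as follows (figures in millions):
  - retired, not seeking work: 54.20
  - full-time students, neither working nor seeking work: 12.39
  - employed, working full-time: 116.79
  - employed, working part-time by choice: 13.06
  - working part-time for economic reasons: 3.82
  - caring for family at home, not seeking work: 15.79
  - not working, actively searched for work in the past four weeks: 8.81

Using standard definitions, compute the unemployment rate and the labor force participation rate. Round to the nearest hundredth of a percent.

Unemployment rate ≈ 6.18%; labor force participation rate ≈ 63.36%.

Employed = 116.79 + 13.06 + 3.82 = 133.67 million (anyone who worked, including part-time for economic reasons, counts as employed).
Unemployed = 8.81 million.
Labor force = 133.67 + 8.81 = 142.48 million.
Not in labor force = 54.20 + 12.39 + 15.79 = 82.38 million (those not working and not actively searching are outside the labor force).
Civilian working-age population = 142.48 + 82.38 = 224.86 million.
Unemployment rate = 8.81 / 142.48 = 6.18%.
Labor force participation rate = 142.48 / 224.86 = 63.36%.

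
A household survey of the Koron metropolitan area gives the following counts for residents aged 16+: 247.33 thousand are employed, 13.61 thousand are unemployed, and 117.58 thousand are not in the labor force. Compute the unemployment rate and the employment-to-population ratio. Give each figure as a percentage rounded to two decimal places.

Labor force = employed + unemployed = 247.33 + 13.61 = 260.94 thousand.
Working-age population = 260.94 + 117.58 = 378.52 thousand.
Unemployment rate = 13.61 / 260.94 = 5.22%.
Employment-population ratio = 247.33 / 378.52 = 65.34%.

Unemployment rate ≈ 5.22%; employment-population ratio ≈ 65.34%.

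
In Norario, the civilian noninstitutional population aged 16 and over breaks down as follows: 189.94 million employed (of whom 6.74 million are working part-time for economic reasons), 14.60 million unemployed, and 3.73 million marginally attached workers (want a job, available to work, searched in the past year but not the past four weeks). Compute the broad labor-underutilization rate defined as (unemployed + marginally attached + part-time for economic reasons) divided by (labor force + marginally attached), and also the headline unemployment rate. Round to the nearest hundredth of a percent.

Labor force = 189.94 + 14.60 = 204.54 million.
Numerator = 14.60 + 3.73 + 6.74 = 25.07 million.
Denominator = 204.54 + 3.73 = 208.27 million.
Broad rate = 25.07 / 208.27 = 12.04%.
Headline unemployment rate = 14.60 / 204.54 = 7.14%.

Broad underutilization rate ≈ 12.04%; headline unemployment rate ≈ 7.14%.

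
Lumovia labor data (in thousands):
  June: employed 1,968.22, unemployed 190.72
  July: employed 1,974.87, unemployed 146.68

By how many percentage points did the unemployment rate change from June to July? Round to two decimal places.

The unemployment rate changed by −1.92 percentage points.

June: labor force = 1,968.22 + 190.72 = 2,158.94; u = 190.72/2,158.94 = 8.83%.
July: labor force = 1,974.87 + 146.68 = 2,121.55; u = 146.68/2,121.55 = 6.91%.
Change = 6.91% − 8.83% = −1.92 pp.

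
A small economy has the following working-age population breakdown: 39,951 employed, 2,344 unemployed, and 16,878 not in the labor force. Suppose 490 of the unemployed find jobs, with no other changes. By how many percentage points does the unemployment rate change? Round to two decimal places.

Initially, labor force = 39,951 + 2,344 = 42,295, so u = 2,344/42,295 = 5.54%.
After the change, unemployed falls and employed rises by 490; labor force unchanged → E = 40,441, U = 1,854, labor force = 42,295.
New unemployment rate = 1,854 / 42,295 = 4.38%.
Change = 4.38% − 5.54% = −1.16 percentage points.

The unemployment rate changes by −1.16 percentage points.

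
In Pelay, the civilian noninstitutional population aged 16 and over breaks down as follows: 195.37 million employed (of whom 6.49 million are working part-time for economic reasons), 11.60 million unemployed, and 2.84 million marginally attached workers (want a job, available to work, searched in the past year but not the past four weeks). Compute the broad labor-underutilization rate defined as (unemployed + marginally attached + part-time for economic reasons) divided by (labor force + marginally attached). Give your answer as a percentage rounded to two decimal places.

Broad underutilization rate ≈ 9.98%.

Labor force = 195.37 + 11.60 = 206.97 million.
Numerator = 11.60 + 2.84 + 6.49 = 20.93 million.
Denominator = 206.97 + 2.84 = 209.81 million.
Broad rate = 20.93 / 209.81 = 9.98%.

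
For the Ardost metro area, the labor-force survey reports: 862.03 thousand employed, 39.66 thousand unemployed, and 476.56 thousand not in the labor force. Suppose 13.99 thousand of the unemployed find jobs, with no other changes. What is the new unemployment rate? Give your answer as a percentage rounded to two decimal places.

New unemployment rate ≈ 2.85%.

Initially, labor force = 862.03 + 39.66 = 901.69 thousand, so u = 39.66/901.69 = 4.40%.
After the change, unemployed falls and employed rises by 13.99; labor force unchanged → E = 876.02, U = 25.67, labor force = 901.69 thousand.
New unemployment rate = 25.67 / 901.69 = 2.85%.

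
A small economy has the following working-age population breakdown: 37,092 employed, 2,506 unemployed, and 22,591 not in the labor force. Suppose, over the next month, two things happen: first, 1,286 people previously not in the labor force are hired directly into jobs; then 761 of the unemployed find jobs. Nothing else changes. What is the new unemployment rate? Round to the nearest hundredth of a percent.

New unemployment rate ≈ 4.27%.

Initially, labor force = 37,092 + 2,506 = 39,598, so u = 2,506/39,598 = 6.33%.
After the first change, employed and labor force both rise by 1,286; unemployed unchanged → E = 38,378, U = 2,506, labor force = 40,884.
After the second change, unemployed falls and employed rises by 761; labor force unchanged → E = 39,139, U = 1,745, labor force = 40,884.
New unemployment rate = 1,745 / 40,884 = 4.27%.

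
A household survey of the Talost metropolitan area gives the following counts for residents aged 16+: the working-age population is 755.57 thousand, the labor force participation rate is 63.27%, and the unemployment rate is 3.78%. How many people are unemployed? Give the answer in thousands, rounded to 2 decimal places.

Labor force = 0.6327 × 755.57 = 478.05 thousand.
Unemployed = 0.0378 × 478.05 ≈ 18.07 thousand.

About 18.07 thousand are unemployed.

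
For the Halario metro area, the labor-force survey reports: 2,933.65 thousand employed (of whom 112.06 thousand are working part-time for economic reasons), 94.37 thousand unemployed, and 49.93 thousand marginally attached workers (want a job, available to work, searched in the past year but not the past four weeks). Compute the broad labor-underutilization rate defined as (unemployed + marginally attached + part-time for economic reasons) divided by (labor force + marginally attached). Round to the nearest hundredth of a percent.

Labor force = 2,933.65 + 94.37 = 3,028.02 thousand.
Numerator = 94.37 + 49.93 + 112.06 = 256.36 thousand.
Denominator = 3,028.02 + 49.93 = 3,077.95 thousand.
Broad rate = 256.36 / 3,077.95 = 8.33%.

Broad underutilization rate ≈ 8.33%.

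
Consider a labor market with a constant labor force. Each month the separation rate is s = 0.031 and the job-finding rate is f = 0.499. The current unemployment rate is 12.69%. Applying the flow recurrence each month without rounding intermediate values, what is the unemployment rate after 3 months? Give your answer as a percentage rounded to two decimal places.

With a fixed labor force, u_{t+1} = u_t + s·(1−u_t) − f·u_t = u_t·(1−s−f) + s.
Here 1−s−f = 0.470 and s = 0.031.
u_1 = 0.126900 × 0.470 + 0.031 = 0.090643.
u_2 = 0.090643 × 0.470 + 0.031 = 0.073602.
u_3 = 0.073602 × 0.470 + 0.031 = 0.065593.

Unemployment rate after three months ≈ 6.56%.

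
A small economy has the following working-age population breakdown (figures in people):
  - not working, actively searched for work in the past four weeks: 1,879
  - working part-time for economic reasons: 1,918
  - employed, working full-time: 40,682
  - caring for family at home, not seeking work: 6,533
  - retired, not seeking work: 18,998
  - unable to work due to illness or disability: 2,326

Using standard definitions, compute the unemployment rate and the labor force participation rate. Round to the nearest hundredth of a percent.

Employed = 1,918 + 40,682 = 42,600 (anyone who worked, including part-time for economic reasons, counts as employed).
Unemployed = 1,879.
Labor force = 42,600 + 1,879 = 44,479.
Not in labor force = 6,533 + 18,998 + 2,326 = 27,857 (those not working and not actively searching are outside the labor force).
Civilian working-age population = 44,479 + 27,857 = 72,336.
Unemployment rate = 1,879 / 44,479 = 4.22%.
Labor force participation rate = 44,479 / 72,336 = 61.49%.

Unemployment rate ≈ 4.22%; labor force participation rate ≈ 61.49%.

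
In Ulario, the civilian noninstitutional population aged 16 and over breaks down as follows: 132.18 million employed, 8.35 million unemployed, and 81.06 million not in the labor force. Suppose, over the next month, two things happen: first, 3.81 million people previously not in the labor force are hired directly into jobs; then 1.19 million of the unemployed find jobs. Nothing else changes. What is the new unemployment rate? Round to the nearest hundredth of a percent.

Initially, labor force = 132.18 + 8.35 = 140.53 million, so u = 8.35/140.53 = 5.94%.
After the first change, employed and labor force both rise by 3.81; unemployed unchanged → E = 135.99, U = 8.35, labor force = 144.34 million.
After the second change, unemployed falls and employed rises by 1.19; labor force unchanged → E = 137.18, U = 7.16, labor force = 144.34 million.
New unemployment rate = 7.16 / 144.34 = 4.96%.

New unemployment rate ≈ 4.96%.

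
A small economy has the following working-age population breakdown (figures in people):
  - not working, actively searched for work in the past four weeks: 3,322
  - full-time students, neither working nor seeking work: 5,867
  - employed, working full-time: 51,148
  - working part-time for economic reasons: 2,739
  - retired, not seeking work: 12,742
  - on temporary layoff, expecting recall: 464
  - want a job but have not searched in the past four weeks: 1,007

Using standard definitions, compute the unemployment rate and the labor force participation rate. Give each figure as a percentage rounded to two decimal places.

Employed = 51,148 + 2,739 = 53,887 (anyone who worked, including part-time for economic reasons, counts as employed).
Unemployed = 3,322 + 464 = 3,786 (jobless and actively searching, or on temporary layoff).
Labor force = 53,887 + 3,786 = 57,673.
Not in labor force = 5,867 + 12,742 + 1,007 = 19,616 (those not working and not actively searching are outside the labor force — including those who want a job but have given up searching).
Civilian working-age population = 57,673 + 19,616 = 77,289.
Unemployment rate = 3,786 / 57,673 = 6.56%.
Labor force participation rate = 57,673 / 77,289 = 74.62%.

Unemployment rate ≈ 6.56%; labor force participation rate ≈ 74.62%.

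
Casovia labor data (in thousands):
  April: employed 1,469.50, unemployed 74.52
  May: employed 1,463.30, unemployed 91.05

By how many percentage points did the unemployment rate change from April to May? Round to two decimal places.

The unemployment rate changed by +1.03 percentage points.

April: labor force = 1,469.50 + 74.52 = 1,544.02; u = 74.52/1,544.02 = 4.83%.
May: labor force = 1,463.30 + 91.05 = 1,554.35; u = 91.05/1,554.35 = 5.86%.
Change = 5.86% − 4.83% = +1.03 pp.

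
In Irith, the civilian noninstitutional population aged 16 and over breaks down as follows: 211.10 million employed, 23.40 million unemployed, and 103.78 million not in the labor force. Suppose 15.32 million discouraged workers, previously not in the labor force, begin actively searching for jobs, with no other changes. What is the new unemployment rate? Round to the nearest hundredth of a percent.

Initially, labor force = 211.10 + 23.40 = 234.50 million, so u = 23.40/234.50 = 9.98%.
After the change, unemployed and labor force both rise by 15.32 → E = 211.10, U = 38.72, labor force = 249.82 million.
New unemployment rate = 38.72 / 249.82 = 15.50%.

New unemployment rate ≈ 15.50%.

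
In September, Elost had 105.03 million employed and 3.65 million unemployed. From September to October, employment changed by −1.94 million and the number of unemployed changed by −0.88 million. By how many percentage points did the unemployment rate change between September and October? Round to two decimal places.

September: labor force = 105.03 + 3.65 = 108.68; u = 3.65/108.68 = 3.36%.
October: labor force = 103.09 + 2.77 = 105.86; u = 2.77/105.86 = 2.62%.
Change = 2.62% − 3.36% = −0.74 pp.

The unemployment rate changed by −0.74 percentage points.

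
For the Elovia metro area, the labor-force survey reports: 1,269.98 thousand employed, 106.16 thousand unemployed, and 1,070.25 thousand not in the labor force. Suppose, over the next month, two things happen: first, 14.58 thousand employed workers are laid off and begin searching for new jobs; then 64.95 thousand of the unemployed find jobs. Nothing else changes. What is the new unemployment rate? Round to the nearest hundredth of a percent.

New unemployment rate ≈ 4.05%.

Initially, labor force = 1,269.98 + 106.16 = 1,376.14 thousand, so u = 106.16/1,376.14 = 7.71%.
After the first change, employed falls and unemployed rises by 14.58; labor force unchanged → E = 1,255.40, U = 120.74, labor force = 1,376.14 thousand.
After the second change, unemployed falls and employed rises by 64.95; labor force unchanged → E = 1,320.35, U = 55.79, labor force = 1,376.14 thousand.
New unemployment rate = 55.79 / 1,376.14 = 4.05%.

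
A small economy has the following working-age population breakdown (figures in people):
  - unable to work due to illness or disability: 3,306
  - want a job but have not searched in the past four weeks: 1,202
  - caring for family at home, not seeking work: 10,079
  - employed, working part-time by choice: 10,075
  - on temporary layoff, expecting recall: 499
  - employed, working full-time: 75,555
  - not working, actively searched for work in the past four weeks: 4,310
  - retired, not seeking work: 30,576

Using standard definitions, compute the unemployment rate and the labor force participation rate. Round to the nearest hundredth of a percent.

Employed = 10,075 + 75,555 = 85,630.
Unemployed = 499 + 4,310 = 4,809 (jobless and actively searching, or on temporary layoff).
Labor force = 85,630 + 4,809 = 90,439.
Not in labor force = 3,306 + 1,202 + 10,079 + 30,576 = 45,163 (those not working and not actively searching are outside the labor force — including those who want a job but have given up searching).
Civilian working-age population = 90,439 + 45,163 = 135,602.
Unemployment rate = 4,809 / 90,439 = 5.32%.
Labor force participation rate = 90,439 / 135,602 = 66.69%.

Unemployment rate ≈ 5.32%; labor force participation rate ≈ 66.69%.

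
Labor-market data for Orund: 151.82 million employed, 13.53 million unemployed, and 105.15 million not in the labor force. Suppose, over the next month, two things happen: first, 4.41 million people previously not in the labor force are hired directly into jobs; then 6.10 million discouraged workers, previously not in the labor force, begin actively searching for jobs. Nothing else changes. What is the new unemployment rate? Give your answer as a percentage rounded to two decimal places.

New unemployment rate ≈ 11.16%.

Initially, labor force = 151.82 + 13.53 = 165.35 million, so u = 13.53/165.35 = 8.18%.
After the first change, employed and labor force both rise by 4.41; unemployed unchanged → E = 156.23, U = 13.53, labor force = 169.76 million.
After the second change, unemployed and labor force both rise by 6.10 → E = 156.23, U = 19.63, labor force = 175.86 million.
New unemployment rate = 19.63 / 175.86 = 11.16%.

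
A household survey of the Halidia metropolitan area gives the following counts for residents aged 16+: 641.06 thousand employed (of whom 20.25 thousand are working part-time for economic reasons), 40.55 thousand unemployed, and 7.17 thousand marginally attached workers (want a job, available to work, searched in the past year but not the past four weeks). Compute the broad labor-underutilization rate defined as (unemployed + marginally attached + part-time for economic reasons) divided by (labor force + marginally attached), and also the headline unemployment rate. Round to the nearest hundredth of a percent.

Labor force = 641.06 + 40.55 = 681.61 thousand.
Numerator = 40.55 + 7.17 + 20.25 = 67.97 thousand.
Denominator = 681.61 + 7.17 = 688.78 thousand.
Broad rate = 67.97 / 688.78 = 9.87%.
Headline unemployment rate = 40.55 / 681.61 = 5.95%.

Broad underutilization rate ≈ 9.87%; headline unemployment rate ≈ 5.95%.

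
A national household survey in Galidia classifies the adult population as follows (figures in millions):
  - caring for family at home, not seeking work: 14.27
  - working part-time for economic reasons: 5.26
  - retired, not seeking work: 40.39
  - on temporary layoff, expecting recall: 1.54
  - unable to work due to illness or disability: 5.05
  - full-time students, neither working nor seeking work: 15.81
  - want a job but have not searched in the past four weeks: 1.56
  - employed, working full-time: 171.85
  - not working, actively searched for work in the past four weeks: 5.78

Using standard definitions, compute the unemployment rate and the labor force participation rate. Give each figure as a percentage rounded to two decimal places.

Employed = 5.26 + 171.85 = 177.11 million (anyone who worked, including part-time for economic reasons, counts as employed).
Unemployed = 1.54 + 5.78 = 7.32 million (jobless and actively searching, or on temporary layoff).
Labor force = 177.11 + 7.32 = 184.43 million.
Not in labor force = 14.27 + 40.39 + 5.05 + 15.81 + 1.56 = 77.08 million (those not working and not actively searching are outside the labor force — including those who want a job but have given up searching).
Civilian working-age population = 184.43 + 77.08 = 261.51 million.
Unemployment rate = 7.32 / 184.43 = 3.97%.
Labor force participation rate = 184.43 / 261.51 = 70.53%.

Unemployment rate ≈ 3.97%; labor force participation rate ≈ 70.53%.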